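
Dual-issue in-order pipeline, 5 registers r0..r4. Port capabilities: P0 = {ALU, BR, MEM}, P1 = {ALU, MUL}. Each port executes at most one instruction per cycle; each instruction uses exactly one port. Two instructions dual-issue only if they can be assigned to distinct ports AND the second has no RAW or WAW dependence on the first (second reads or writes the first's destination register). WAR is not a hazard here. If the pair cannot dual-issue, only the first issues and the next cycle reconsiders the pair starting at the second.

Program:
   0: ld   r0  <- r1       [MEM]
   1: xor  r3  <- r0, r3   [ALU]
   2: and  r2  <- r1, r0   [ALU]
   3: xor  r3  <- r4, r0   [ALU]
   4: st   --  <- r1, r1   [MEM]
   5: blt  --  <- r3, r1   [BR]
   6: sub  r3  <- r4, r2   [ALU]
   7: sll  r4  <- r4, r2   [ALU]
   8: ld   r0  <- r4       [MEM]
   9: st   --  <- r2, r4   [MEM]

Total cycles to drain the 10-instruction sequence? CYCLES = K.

c0: i0 ld.MEM  RAW r0
c1: i1&i2 xor.ALU/and.ALU  dual
c2: i3&i4 xor.ALU/st.MEM  dual
c3: i5&i6 blt.BR/sub.ALU  dual
c4: i7 sll.ALU  RAW r4
c5: i8 ld.MEM  no-port MEM/MEM
c6: i9 st.MEM  tail

CYCLES = 7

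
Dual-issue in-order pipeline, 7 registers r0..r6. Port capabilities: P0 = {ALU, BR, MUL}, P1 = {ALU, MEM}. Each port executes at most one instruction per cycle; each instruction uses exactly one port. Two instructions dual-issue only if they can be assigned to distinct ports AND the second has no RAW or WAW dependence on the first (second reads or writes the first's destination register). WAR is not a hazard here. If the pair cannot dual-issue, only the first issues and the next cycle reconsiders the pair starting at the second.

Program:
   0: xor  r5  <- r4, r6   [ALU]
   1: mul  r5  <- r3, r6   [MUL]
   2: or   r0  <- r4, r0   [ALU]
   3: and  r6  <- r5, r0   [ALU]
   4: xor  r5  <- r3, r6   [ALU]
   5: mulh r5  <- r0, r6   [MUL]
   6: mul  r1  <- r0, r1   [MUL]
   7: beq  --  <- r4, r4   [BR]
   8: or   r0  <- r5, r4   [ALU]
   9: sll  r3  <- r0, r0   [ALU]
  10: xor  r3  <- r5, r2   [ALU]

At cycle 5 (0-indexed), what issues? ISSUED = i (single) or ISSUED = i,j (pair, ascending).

ISSUED = 6

c0: i0 xor.ALU  WAW r5
c1: i1&i2 mul.MUL or.ALU  dual
c2: i3 and.ALU  RAW r6
c3: i4 xor.ALU  WAW r5
c4: i5 mulh.MUL  no-port MUL/MUL
c5: i6 mul.MUL  no-port MUL/BR
c6: i7&i8 beq.BR or.ALU  dual
c7: i9 sll.ALU  WAW r3
c8: i10 xor.ALU  tail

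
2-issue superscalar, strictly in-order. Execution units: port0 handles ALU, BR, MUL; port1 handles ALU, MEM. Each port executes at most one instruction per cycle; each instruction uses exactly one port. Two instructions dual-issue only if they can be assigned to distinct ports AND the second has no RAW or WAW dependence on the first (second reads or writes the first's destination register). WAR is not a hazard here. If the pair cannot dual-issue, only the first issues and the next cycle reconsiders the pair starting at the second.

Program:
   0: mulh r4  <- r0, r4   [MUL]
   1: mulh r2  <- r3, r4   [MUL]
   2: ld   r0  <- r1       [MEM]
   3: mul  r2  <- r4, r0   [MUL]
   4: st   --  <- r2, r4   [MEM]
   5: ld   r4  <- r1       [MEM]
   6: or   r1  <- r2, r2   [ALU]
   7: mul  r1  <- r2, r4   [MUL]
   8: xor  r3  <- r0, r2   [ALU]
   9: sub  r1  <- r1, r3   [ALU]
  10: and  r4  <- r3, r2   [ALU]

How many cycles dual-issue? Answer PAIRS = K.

PAIRS = 4

  cy0 -> i0 (mulh) no-port MUL/MUL
  cy1 -> i1&i2 (mulh/ld) dual
  cy2 -> i3 (mul) RAW r2
  cy3 -> i4 (st) no-port MEM/MEM
  cy4 -> i5&i6 (ld/or) dual
  cy5 -> i7&i8 (mul/xor) dual
  cy6 -> i9&i10 (sub/and) dual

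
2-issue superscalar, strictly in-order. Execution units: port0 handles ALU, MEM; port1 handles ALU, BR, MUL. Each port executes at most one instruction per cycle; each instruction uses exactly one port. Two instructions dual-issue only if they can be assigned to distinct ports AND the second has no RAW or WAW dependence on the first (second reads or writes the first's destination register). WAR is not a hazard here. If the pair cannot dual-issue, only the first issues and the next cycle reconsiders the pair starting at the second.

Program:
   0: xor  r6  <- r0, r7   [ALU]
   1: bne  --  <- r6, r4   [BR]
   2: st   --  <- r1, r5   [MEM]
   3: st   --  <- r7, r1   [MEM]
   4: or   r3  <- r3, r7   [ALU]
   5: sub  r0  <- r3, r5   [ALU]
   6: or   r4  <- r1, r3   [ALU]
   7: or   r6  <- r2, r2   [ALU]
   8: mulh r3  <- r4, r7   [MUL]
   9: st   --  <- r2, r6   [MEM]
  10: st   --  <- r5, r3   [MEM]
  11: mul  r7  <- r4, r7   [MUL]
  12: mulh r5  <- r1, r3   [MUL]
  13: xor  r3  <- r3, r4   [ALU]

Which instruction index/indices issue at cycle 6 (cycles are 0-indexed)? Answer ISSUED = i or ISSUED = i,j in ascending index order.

t=0 i0:xor.ALU ; RAW r6
t=1 i1+i2:bne.BR/st.MEM ; dual
t=2 i3+i4:st.MEM/or.ALU ; dual
t=3 i5+i6:sub.ALU/or.ALU ; dual
t=4 i7+i8:or.ALU/mulh.MUL ; dual
t=5 i9:st.MEM ; no-port MEM/MEM
t=6 i10+i11:st.MEM/mul.MUL ; dual
t=7 i12+i13:mulh.MUL/xor.ALU ; dual

ISSUED = 10,11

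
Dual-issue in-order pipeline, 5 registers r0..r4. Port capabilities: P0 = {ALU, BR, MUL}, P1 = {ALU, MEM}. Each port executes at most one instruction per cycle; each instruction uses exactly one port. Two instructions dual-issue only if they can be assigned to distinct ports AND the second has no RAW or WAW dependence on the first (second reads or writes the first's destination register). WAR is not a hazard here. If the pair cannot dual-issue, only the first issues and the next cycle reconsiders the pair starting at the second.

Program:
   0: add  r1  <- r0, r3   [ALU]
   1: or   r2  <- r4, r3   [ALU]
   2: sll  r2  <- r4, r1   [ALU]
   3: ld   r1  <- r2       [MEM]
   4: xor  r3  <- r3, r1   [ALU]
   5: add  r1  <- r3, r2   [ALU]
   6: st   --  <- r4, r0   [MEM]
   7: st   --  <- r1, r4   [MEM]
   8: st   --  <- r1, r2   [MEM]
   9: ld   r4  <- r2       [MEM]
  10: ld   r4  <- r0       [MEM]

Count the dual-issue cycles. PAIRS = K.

c0: i0+i1 add.ALU/or.ALU  pair
c1: i2 sll.ALU  RAW r2
c2: i3 ld.MEM  RAW r1
c3: i4 xor.ALU  RAW r3
c4: i5+i6 add.ALU/st.MEM  pair
c5: i7 st.MEM  no-port MEM/MEM
c6: i8 st.MEM  no-port MEM/MEM
c7: i9 ld.MEM  no-port MEM/MEM
c8: i10 ld.MEM  tail

PAIRS = 2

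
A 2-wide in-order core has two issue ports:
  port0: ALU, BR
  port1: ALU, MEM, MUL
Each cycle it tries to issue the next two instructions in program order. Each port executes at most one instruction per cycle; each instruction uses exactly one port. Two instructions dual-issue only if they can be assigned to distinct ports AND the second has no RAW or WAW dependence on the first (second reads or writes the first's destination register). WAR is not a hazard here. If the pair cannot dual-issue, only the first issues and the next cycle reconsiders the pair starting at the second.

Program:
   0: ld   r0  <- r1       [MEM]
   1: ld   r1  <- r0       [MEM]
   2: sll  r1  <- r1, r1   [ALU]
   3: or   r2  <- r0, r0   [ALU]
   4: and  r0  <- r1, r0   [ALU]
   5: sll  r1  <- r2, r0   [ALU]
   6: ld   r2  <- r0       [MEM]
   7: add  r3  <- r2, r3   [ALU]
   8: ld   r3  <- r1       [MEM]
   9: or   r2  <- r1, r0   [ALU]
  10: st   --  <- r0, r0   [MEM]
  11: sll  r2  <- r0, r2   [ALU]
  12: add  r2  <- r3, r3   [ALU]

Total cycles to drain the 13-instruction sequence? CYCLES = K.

0. ld.MEM @i0  | no-port MEM/MEM
1. ld.MEM @i1  | RAW+WAW r1
2. sll.ALU;or.ALU @i2/i3  | pair
3. and.ALU @i4  | RAW r0
4. sll.ALU;ld.MEM @i5/i6  | pair
5. add.ALU @i7  | WAW r3
6. ld.MEM;or.ALU @i8/i9  | pair
7. st.MEM;sll.ALU @i10/i11  | pair
8. add.ALU @i12  | tail

CYCLES = 9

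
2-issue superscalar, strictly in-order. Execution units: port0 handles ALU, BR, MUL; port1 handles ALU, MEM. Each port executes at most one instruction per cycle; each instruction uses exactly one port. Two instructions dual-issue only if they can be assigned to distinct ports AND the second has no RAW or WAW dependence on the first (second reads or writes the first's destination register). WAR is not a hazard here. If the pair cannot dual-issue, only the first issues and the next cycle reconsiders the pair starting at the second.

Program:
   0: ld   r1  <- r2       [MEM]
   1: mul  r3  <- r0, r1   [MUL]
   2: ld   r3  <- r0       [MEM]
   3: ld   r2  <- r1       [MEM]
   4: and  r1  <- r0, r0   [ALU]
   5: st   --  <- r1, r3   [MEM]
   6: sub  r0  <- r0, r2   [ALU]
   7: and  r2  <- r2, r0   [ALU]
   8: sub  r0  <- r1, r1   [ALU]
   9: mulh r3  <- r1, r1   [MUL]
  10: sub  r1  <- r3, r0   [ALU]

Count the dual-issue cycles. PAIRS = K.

PAIRS = 3

t=0 i0:ld ; RAW r1
t=1 i1:mul ; WAW r3
t=2 i2:ld ; no-port MEM/MEM
t=3 i3+i4:ld/and ; 2-wide
t=4 i5+i6:st/sub ; 2-wide
t=5 i7+i8:and/sub ; 2-wide
t=6 i9:mulh ; RAW r3
t=7 i10:sub ; tail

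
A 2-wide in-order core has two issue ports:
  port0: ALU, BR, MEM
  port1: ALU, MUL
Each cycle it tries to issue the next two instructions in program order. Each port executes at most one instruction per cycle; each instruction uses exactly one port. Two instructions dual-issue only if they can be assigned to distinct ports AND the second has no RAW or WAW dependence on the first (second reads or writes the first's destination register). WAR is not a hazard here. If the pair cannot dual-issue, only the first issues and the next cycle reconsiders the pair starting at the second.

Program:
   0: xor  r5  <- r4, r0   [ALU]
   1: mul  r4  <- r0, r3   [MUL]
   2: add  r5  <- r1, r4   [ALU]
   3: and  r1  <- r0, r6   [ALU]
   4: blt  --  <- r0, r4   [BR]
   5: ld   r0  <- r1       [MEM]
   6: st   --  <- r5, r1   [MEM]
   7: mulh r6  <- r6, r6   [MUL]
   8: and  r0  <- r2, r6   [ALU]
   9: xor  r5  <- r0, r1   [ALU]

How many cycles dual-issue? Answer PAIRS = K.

PAIRS = 3

0. xor+mul @i0,i1  | 2-wide
1. add+and @i2,i3  | 2-wide
2. blt @i4  | no-port BR/MEM
3. ld @i5  | no-port MEM/MEM
4. st+mulh @i6,i7  | 2-wide
5. and @i8  | RAW r0
6. xor @i9  | tail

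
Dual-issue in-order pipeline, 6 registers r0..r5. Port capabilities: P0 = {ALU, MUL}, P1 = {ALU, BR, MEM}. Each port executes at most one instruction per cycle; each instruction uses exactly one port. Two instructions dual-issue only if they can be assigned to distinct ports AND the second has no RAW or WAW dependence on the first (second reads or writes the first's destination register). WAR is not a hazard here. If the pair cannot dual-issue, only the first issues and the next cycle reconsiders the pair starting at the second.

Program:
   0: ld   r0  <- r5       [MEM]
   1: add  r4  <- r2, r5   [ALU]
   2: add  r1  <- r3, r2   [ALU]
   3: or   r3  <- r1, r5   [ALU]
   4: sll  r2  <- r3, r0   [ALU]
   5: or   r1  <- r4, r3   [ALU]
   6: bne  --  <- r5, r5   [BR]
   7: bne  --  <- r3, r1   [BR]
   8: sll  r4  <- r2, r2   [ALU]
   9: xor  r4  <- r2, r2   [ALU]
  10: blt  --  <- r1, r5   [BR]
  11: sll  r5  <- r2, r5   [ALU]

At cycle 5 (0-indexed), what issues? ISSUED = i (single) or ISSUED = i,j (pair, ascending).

t=0 i0+i1:ld add ; pair
t=1 i2:add ; RAW r1
t=2 i3:or ; RAW r3
t=3 i4+i5:sll or ; pair
t=4 i6:bne ; no-port BR/BR
t=5 i7+i8:bne sll ; pair
t=6 i9+i10:xor blt ; pair
t=7 i11:sll ; tail

ISSUED = 7,8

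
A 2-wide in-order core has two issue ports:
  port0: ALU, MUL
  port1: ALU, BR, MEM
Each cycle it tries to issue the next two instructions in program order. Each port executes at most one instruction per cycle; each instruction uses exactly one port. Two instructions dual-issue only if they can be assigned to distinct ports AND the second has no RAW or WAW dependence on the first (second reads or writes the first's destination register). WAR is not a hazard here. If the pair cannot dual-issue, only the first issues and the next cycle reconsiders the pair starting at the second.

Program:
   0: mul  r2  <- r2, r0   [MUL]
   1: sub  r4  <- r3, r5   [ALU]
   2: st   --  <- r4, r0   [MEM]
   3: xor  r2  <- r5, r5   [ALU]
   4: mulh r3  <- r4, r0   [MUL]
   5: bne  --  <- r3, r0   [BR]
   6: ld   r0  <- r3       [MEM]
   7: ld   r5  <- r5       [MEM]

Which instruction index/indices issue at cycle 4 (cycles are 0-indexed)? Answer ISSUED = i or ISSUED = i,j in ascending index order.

c0: i0,i1 mul.MUL/sub.ALU  dual
c1: i2,i3 st.MEM/xor.ALU  dual
c2: i4 mulh.MUL  RAW r3
c3: i5 bne.BR  no-port BR/MEM
c4: i6 ld.MEM  no-port MEM/MEM
c5: i7 ld.MEM  tail

ISSUED = 6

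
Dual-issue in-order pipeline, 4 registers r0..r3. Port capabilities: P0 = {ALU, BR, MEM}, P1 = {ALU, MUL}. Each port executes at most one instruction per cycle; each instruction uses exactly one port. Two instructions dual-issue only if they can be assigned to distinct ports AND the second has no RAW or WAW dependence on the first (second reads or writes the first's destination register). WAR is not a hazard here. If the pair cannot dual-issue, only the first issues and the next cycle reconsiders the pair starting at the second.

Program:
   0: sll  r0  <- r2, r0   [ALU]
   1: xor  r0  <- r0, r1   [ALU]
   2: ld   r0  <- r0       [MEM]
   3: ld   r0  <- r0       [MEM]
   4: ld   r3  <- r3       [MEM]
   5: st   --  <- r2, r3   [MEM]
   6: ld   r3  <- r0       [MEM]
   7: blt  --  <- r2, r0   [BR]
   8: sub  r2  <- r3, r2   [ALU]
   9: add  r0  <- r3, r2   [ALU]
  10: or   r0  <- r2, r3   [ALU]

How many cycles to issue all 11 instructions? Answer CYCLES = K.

c0: i0 sll  RAW+WAW r0
c1: i1 xor  RAW+WAW r0
c2: i2 ld  no-port MEM/MEM
c3: i3 ld  no-port MEM/MEM
c4: i4 ld  no-port MEM/MEM
c5: i5 st  no-port MEM/MEM
c6: i6 ld  no-port MEM/BR
c7: i7&i8 blt/sub  2-wide
c8: i9 add  WAW r0
c9: i10 or  tail

CYCLES = 10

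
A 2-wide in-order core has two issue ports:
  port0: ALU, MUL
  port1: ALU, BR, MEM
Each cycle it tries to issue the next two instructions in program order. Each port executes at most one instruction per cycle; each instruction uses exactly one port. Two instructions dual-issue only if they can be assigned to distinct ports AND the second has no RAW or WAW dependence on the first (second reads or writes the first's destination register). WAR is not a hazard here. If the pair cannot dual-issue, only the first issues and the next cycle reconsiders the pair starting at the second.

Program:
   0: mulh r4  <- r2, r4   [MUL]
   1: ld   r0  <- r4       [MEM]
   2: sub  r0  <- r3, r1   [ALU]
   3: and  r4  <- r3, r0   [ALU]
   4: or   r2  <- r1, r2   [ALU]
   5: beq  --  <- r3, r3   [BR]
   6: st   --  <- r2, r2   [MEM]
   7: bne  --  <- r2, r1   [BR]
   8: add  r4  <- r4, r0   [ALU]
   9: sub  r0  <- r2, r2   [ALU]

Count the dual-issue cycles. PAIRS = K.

PAIRS = 2

#0 head=0: mulh.MUL i0 RAW r4
#1 head=1: ld.MEM i1 WAW r0
#2 head=2: sub.ALU i2 RAW r0
#3 head=3: and.ALU+or.ALU i3+i4 pair
#4 head=5: beq.BR i5 no-port BR/MEM
#5 head=6: st.MEM i6 no-port MEM/BR
#6 head=7: bne.BR+add.ALU i7+i8 pair
#7 head=9: sub.ALU i9 tail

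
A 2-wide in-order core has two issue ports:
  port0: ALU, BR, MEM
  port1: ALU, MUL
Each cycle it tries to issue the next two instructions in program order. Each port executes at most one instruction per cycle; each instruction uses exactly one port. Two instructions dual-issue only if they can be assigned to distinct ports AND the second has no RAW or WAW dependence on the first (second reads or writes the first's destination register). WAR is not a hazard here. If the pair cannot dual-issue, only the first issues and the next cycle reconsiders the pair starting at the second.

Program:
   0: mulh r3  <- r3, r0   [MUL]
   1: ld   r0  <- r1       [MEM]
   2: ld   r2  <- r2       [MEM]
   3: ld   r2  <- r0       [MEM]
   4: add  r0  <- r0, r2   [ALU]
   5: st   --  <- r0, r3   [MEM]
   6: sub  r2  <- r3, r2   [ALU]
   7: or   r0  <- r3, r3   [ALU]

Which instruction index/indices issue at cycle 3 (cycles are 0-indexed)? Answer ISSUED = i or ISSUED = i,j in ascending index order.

  cy0 -> i0&i1 (mulh.MUL ld.MEM) 2-wide
  cy1 -> i2 (ld.MEM) no-port MEM/MEM
  cy2 -> i3 (ld.MEM) RAW r2
  cy3 -> i4 (add.ALU) RAW r0
  cy4 -> i5&i6 (st.MEM sub.ALU) 2-wide
  cy5 -> i7 (or.ALU) tail

ISSUED = 4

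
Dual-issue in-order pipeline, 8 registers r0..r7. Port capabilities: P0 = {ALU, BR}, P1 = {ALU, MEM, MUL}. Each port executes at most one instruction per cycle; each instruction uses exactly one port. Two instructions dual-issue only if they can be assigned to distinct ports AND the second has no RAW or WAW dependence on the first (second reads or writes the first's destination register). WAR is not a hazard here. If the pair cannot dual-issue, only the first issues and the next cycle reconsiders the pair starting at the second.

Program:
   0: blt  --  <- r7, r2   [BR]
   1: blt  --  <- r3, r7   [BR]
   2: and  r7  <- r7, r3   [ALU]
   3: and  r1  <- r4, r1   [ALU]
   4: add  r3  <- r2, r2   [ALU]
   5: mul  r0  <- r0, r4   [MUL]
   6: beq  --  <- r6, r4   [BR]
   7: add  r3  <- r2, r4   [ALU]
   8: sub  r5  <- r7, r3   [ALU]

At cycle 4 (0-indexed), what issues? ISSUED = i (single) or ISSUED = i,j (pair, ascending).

ISSUED = 7

c0: i0 blt.BR  no-port BR/BR
c1: i1&i2 blt.BR and.ALU  dual
c2: i3&i4 and.ALU add.ALU  dual
c3: i5&i6 mul.MUL beq.BR  dual
c4: i7 add.ALU  RAW r3
c5: i8 sub.ALU  tail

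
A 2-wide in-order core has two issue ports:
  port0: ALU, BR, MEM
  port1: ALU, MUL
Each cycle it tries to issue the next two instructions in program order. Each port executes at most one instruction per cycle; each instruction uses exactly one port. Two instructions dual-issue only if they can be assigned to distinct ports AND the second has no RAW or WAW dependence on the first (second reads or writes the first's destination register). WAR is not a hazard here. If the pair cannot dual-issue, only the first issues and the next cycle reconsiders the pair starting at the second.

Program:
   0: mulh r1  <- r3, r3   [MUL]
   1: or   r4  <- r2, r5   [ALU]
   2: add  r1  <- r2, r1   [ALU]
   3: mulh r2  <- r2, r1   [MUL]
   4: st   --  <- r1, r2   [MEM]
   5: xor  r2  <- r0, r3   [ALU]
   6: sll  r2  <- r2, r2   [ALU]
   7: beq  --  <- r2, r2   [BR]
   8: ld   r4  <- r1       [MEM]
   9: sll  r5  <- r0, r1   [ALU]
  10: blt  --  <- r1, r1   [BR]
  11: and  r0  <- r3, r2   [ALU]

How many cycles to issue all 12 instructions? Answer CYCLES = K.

c0: i0&i1 mulh+or  dual
c1: i2 add  RAW r1
c2: i3 mulh  RAW r2
c3: i4&i5 st+xor  dual
c4: i6 sll  RAW r2
c5: i7 beq  no-port BR/MEM
c6: i8&i9 ld+sll  dual
c7: i10&i11 blt+and  dual

CYCLES = 8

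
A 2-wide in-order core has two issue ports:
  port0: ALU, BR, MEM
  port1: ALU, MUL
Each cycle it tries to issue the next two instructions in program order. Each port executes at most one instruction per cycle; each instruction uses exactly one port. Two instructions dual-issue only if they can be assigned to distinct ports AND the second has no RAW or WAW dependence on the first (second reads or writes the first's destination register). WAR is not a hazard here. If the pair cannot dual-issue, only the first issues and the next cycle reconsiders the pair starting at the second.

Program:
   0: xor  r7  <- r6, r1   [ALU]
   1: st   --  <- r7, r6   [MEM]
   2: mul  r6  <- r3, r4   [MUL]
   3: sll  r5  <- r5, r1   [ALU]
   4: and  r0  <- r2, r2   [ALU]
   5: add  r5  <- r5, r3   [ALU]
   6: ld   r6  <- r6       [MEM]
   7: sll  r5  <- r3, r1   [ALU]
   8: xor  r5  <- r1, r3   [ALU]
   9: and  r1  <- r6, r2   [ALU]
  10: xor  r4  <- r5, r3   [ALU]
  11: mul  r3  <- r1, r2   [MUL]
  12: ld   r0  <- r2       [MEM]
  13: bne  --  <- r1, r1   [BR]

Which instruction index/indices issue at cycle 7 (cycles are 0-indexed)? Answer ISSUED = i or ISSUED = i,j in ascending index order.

0. xor @i0  | RAW r7
1. st/mul @i1/i2  | dual
2. sll/and @i3/i4  | dual
3. add/ld @i5/i6  | dual
4. sll @i7  | WAW r5
5. xor/and @i8/i9  | dual
6. xor/mul @i10/i11  | dual
7. ld @i12  | no-port MEM/BR
8. bne @i13  | tail

ISSUED = 12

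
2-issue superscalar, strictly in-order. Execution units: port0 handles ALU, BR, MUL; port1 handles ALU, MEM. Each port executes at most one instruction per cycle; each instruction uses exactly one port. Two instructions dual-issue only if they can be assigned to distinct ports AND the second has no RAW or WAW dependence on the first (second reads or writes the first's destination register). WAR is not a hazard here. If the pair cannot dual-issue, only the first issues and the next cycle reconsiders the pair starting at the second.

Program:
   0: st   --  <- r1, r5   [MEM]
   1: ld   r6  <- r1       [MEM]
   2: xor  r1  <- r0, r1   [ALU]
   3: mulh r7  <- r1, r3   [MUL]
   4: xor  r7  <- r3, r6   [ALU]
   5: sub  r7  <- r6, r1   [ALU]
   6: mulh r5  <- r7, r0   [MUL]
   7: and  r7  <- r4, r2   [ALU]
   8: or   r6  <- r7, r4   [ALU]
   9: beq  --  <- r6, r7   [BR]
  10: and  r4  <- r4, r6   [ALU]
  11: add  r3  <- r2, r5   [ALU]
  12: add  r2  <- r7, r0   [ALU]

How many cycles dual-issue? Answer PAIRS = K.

PAIRS = 4

  cy0 -> i0 (st.MEM) no-port MEM/MEM
  cy1 -> i1,i2 (ld.MEM xor.ALU) dual
  cy2 -> i3 (mulh.MUL) WAW r7
  cy3 -> i4 (xor.ALU) WAW r7
  cy4 -> i5 (sub.ALU) RAW r7
  cy5 -> i6,i7 (mulh.MUL and.ALU) dual
  cy6 -> i8 (or.ALU) RAW r6
  cy7 -> i9,i10 (beq.BR and.ALU) dual
  cy8 -> i11,i12 (add.ALU add.ALU) dual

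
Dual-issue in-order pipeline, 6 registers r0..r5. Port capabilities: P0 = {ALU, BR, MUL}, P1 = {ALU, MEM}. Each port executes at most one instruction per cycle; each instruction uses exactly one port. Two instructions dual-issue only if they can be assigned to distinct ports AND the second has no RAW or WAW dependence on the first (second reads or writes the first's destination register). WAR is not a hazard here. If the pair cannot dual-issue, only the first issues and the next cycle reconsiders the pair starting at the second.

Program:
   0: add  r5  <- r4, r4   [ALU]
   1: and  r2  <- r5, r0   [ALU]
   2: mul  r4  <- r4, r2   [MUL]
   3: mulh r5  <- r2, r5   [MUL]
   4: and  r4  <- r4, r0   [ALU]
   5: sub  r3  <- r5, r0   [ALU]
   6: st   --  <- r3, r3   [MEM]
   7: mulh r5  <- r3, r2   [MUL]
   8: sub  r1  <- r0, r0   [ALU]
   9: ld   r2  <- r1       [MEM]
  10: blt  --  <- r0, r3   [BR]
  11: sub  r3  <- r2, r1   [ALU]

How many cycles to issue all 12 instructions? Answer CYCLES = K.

CYCLES = 9

#0 head=0: add i0 RAW r5
#1 head=1: and i1 RAW r2
#2 head=2: mul i2 no-port MUL/MUL
#3 head=3: mulh+and i3/i4 2-wide
#4 head=5: sub i5 RAW r3
#5 head=6: st+mulh i6/i7 2-wide
#6 head=8: sub i8 RAW r1
#7 head=9: ld+blt i9/i10 2-wide
#8 head=11: sub i11 tail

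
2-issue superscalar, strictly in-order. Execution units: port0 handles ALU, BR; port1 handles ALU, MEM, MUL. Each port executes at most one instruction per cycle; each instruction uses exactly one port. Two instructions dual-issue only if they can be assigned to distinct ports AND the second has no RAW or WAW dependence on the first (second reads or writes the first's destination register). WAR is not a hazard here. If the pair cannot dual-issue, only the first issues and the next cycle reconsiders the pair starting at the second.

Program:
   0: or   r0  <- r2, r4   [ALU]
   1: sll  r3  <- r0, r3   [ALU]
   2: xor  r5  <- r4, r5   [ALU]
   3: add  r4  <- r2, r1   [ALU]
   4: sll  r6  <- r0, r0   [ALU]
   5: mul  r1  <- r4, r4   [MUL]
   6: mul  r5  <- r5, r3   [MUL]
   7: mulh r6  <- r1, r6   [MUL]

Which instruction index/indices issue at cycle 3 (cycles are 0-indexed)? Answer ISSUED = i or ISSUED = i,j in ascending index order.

ISSUED = 5

0. or @i0  | RAW r0
1. sll xor @i1+i2  | pair
2. add sll @i3+i4  | pair
3. mul @i5  | no-port MUL/MUL
4. mul @i6  | no-port MUL/MUL
5. mulh @i7  | tail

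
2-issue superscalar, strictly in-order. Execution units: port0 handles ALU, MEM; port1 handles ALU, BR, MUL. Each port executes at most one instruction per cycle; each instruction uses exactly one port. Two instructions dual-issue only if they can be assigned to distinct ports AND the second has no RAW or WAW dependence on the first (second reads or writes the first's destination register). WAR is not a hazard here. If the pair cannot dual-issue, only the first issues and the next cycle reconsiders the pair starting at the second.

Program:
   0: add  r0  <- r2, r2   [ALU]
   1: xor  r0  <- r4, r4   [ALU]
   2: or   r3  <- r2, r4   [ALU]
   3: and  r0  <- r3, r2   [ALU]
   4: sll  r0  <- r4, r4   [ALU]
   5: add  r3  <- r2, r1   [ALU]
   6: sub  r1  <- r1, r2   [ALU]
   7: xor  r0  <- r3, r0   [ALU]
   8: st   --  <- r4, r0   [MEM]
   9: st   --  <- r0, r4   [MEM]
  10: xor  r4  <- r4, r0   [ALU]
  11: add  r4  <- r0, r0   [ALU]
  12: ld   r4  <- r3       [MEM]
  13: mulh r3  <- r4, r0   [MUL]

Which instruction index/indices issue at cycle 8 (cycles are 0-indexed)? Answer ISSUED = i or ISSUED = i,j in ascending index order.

ISSUED = 12

#0 head=0: add.ALU i0 WAW r0
#1 head=1: xor.ALU;or.ALU i1/i2 2-wide
#2 head=3: and.ALU i3 WAW r0
#3 head=4: sll.ALU;add.ALU i4/i5 2-wide
#4 head=6: sub.ALU;xor.ALU i6/i7 2-wide
#5 head=8: st.MEM i8 no-port MEM/MEM
#6 head=9: st.MEM;xor.ALU i9/i10 2-wide
#7 head=11: add.ALU i11 WAW r4
#8 head=12: ld.MEM i12 RAW r4
#9 head=13: mulh.MUL i13 tail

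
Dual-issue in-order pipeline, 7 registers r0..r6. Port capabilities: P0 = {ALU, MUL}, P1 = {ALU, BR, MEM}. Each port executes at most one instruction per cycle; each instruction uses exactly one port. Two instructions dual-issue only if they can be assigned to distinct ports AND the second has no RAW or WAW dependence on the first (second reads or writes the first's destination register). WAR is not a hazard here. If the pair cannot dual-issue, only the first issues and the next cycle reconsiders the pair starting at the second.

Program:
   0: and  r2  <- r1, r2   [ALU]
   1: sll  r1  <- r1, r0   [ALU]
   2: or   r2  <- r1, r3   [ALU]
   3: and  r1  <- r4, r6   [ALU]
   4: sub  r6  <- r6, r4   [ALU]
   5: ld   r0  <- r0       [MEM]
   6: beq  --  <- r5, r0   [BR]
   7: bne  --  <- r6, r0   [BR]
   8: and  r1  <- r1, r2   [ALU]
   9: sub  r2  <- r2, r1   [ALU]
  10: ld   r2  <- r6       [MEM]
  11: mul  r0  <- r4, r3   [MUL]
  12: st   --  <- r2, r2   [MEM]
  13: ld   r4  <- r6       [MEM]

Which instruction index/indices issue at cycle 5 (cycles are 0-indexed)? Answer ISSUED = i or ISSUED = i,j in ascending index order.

ISSUED = 9

t=0 i0&i1:and/sll ; pair
t=1 i2&i3:or/and ; pair
t=2 i4&i5:sub/ld ; pair
t=3 i6:beq ; no-port BR/BR
t=4 i7&i8:bne/and ; pair
t=5 i9:sub ; WAW r2
t=6 i10&i11:ld/mul ; pair
t=7 i12:st ; no-port MEM/MEM
t=8 i13:ld ; tail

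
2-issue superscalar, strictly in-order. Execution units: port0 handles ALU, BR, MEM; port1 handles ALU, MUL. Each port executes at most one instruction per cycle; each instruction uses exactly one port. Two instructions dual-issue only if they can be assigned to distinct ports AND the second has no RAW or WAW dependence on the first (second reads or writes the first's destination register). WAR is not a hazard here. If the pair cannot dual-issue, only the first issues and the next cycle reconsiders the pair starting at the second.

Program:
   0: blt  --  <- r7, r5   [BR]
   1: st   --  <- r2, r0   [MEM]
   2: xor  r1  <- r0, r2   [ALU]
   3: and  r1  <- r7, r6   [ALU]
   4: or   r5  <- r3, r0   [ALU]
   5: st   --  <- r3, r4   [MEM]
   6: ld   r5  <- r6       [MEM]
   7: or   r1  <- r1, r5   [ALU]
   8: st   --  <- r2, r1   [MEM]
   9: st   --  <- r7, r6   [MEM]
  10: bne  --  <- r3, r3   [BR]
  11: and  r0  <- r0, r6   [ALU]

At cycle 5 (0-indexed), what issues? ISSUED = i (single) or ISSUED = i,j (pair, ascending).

ISSUED = 7

#0 head=0: blt i0 no-port BR/MEM
#1 head=1: st+xor i1/i2 2-wide
#2 head=3: and+or i3/i4 2-wide
#3 head=5: st i5 no-port MEM/MEM
#4 head=6: ld i6 RAW r5
#5 head=7: or i7 RAW r1
#6 head=8: st i8 no-port MEM/MEM
#7 head=9: st i9 no-port MEM/BR
#8 head=10: bne+and i10/i11 2-wide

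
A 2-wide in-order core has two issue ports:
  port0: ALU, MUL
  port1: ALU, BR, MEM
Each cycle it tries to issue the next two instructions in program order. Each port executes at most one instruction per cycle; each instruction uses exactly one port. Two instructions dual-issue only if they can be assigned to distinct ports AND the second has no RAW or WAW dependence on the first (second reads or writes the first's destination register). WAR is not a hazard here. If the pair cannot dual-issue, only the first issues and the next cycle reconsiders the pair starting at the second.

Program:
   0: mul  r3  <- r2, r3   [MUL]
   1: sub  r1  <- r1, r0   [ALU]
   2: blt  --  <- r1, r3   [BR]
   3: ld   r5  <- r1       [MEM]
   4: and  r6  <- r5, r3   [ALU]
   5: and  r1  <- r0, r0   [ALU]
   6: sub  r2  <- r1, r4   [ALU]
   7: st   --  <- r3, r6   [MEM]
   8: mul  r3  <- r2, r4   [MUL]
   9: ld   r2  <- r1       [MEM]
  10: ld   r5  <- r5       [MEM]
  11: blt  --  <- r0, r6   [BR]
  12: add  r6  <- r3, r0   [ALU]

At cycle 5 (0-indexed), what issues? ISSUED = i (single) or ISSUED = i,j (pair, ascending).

ISSUED = 8,9

  cy0 -> i0,i1 (mul.MUL+sub.ALU) pair
  cy1 -> i2 (blt.BR) no-port BR/MEM
  cy2 -> i3 (ld.MEM) RAW r5
  cy3 -> i4,i5 (and.ALU+and.ALU) pair
  cy4 -> i6,i7 (sub.ALU+st.MEM) pair
  cy5 -> i8,i9 (mul.MUL+ld.MEM) pair
  cy6 -> i10 (ld.MEM) no-port MEM/BR
  cy7 -> i11,i12 (blt.BR+add.ALU) pair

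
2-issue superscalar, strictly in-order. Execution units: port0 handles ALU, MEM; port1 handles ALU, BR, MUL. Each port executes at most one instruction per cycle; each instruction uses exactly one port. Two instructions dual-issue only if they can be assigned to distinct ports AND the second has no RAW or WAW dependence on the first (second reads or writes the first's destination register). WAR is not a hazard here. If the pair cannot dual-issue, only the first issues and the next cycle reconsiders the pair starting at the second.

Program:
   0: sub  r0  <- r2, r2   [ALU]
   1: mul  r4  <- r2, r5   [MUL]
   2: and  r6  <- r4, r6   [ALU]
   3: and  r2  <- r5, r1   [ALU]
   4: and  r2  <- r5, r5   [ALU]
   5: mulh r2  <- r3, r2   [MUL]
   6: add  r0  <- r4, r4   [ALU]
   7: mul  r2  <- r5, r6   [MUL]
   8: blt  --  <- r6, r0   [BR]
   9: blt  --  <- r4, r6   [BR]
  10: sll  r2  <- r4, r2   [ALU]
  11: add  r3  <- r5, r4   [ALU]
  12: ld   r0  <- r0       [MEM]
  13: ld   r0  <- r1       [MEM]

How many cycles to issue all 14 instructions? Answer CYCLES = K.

CYCLES = 9

  cy0 -> i0,i1 (sub;mul) dual
  cy1 -> i2,i3 (and;and) dual
  cy2 -> i4 (and) RAW+WAW r2
  cy3 -> i5,i6 (mulh;add) dual
  cy4 -> i7 (mul) no-port MUL/BR
  cy5 -> i8 (blt) no-port BR/BR
  cy6 -> i9,i10 (blt;sll) dual
  cy7 -> i11,i12 (add;ld) dual
  cy8 -> i13 (ld) tail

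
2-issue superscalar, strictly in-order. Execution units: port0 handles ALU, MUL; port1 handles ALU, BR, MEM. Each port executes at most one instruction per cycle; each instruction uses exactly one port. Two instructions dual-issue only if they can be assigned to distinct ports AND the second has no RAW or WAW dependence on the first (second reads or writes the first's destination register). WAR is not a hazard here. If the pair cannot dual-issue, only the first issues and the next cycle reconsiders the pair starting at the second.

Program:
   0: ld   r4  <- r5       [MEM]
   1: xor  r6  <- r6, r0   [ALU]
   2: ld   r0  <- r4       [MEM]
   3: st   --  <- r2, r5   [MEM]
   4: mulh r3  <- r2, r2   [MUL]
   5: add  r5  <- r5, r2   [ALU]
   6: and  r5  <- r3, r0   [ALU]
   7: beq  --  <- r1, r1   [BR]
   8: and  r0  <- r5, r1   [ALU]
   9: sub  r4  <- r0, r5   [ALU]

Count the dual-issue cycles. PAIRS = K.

c0: i0&i1 ld.MEM xor.ALU  dual
c1: i2 ld.MEM  no-port MEM/MEM
c2: i3&i4 st.MEM mulh.MUL  dual
c3: i5 add.ALU  WAW r5
c4: i6&i7 and.ALU beq.BR  dual
c5: i8 and.ALU  RAW r0
c6: i9 sub.ALU  tail

PAIRS = 3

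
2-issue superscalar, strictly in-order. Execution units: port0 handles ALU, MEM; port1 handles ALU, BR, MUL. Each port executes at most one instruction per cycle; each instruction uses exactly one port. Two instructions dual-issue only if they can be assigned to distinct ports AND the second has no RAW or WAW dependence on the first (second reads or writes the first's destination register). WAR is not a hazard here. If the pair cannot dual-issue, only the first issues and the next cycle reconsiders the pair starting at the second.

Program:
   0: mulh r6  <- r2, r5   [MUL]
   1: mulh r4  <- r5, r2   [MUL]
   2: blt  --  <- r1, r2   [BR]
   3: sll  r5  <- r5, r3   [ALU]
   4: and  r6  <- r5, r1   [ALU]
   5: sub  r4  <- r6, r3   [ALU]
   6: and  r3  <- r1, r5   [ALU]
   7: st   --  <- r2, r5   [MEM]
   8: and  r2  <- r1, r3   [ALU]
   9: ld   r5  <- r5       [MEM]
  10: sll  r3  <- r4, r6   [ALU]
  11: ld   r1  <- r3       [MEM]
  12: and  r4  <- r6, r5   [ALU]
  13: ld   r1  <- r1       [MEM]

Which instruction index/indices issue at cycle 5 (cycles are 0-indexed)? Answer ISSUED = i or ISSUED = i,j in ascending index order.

#0 head=0: mulh.MUL i0 no-port MUL/MUL
#1 head=1: mulh.MUL i1 no-port MUL/BR
#2 head=2: blt.BR;sll.ALU i2/i3 2-wide
#3 head=4: and.ALU i4 RAW r6
#4 head=5: sub.ALU;and.ALU i5/i6 2-wide
#5 head=7: st.MEM;and.ALU i7/i8 2-wide
#6 head=9: ld.MEM;sll.ALU i9/i10 2-wide
#7 head=11: ld.MEM;and.ALU i11/i12 2-wide
#8 head=13: ld.MEM i13 tail

ISSUED = 7,8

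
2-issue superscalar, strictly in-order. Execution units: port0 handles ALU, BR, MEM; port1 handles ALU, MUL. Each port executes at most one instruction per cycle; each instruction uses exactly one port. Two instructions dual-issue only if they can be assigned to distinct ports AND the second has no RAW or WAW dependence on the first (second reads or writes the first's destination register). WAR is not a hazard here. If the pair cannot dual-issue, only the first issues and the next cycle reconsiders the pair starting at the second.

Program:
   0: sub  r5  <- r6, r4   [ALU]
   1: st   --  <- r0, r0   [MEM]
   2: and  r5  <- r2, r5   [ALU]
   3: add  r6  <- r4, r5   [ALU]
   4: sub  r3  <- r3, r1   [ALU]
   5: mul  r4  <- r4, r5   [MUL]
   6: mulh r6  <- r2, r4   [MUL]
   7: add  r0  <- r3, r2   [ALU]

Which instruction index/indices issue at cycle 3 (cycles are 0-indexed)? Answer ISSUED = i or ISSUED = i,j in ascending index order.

0. sub+st @i0,i1  | dual
1. and @i2  | RAW r5
2. add+sub @i3,i4  | dual
3. mul @i5  | no-port MUL/MUL
4. mulh+add @i6,i7  | dual

ISSUED = 5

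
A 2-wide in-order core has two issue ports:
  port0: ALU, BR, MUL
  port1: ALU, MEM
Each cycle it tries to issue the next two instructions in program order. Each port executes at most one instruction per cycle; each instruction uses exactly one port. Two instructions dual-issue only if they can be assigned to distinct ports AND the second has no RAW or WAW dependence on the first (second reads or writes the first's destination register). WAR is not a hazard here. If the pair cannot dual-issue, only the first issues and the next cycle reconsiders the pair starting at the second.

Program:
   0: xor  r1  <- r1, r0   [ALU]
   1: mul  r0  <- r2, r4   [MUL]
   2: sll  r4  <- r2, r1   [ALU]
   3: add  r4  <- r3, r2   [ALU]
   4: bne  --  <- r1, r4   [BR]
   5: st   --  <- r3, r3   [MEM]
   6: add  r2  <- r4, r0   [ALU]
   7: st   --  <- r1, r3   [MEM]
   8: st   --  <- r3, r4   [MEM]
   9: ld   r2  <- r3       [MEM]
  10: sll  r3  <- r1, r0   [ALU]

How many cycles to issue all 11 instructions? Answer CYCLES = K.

CYCLES = 7

0. xor.ALU+mul.MUL @i0,i1  | pair
1. sll.ALU @i2  | WAW r4
2. add.ALU @i3  | RAW r4
3. bne.BR+st.MEM @i4,i5  | pair
4. add.ALU+st.MEM @i6,i7  | pair
5. st.MEM @i8  | no-port MEM/MEM
6. ld.MEM+sll.ALU @i9,i10  | pair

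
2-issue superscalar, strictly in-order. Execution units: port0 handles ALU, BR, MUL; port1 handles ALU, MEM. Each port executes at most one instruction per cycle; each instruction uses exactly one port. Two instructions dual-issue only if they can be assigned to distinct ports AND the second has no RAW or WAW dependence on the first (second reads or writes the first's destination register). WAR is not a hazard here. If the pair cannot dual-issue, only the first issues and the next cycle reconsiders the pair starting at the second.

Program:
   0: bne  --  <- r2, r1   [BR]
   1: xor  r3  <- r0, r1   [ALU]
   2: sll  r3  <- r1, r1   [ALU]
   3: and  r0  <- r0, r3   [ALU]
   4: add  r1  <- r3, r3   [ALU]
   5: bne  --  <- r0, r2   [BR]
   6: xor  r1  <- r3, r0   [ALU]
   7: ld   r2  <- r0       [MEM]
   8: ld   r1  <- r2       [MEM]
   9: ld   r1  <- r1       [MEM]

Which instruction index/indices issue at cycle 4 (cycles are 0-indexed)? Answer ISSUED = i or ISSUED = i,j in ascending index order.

[0] i0/i1  bne.BR+xor.ALU  -- pair
[1] i2  sll.ALU  -- RAW r3
[2] i3/i4  and.ALU+add.ALU  -- pair
[3] i5/i6  bne.BR+xor.ALU  -- pair
[4] i7  ld.MEM  -- no-port MEM/MEM
[5] i8  ld.MEM  -- no-port MEM/MEM
[6] i9  ld.MEM  -- tail

ISSUED = 7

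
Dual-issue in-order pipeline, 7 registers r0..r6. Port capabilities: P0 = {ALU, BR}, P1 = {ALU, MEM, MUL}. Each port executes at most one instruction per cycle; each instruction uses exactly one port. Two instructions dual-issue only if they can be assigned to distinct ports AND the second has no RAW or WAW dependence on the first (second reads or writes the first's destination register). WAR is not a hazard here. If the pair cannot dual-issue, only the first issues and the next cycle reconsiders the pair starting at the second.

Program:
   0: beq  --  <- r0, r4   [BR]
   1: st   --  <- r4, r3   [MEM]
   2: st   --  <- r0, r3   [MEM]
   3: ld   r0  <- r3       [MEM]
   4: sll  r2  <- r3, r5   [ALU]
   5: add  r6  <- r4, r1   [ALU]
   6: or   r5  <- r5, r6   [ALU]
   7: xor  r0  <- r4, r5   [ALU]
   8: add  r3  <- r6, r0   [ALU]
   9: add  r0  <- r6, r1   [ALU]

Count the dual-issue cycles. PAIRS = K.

PAIRS = 3

0. beq.BR+st.MEM @i0,i1  | 2-wide
1. st.MEM @i2  | no-port MEM/MEM
2. ld.MEM+sll.ALU @i3,i4  | 2-wide
3. add.ALU @i5  | RAW r6
4. or.ALU @i6  | RAW r5
5. xor.ALU @i7  | RAW r0
6. add.ALU+add.ALU @i8,i9  | 2-wide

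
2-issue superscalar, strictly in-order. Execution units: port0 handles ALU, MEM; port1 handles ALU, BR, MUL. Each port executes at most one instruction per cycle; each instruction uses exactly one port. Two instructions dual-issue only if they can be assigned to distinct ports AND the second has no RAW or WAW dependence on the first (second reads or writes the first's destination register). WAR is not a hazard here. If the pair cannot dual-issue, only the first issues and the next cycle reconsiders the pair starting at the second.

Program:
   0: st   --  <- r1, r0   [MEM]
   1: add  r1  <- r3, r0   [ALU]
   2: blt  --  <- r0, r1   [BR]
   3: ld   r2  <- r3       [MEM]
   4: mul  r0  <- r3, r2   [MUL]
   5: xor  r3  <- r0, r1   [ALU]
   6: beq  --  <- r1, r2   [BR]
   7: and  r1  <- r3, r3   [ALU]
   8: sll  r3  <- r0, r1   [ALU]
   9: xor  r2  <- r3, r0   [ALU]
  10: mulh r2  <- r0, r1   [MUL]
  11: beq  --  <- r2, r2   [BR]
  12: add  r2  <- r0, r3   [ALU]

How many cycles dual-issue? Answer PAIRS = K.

PAIRS = 4

c0: i0/i1 st add  pair
c1: i2/i3 blt ld  pair
c2: i4 mul  RAW r0
c3: i5/i6 xor beq  pair
c4: i7 and  RAW r1
c5: i8 sll  RAW r3
c6: i9 xor  WAW r2
c7: i10 mulh  no-port MUL/BR
c8: i11/i12 beq add  pair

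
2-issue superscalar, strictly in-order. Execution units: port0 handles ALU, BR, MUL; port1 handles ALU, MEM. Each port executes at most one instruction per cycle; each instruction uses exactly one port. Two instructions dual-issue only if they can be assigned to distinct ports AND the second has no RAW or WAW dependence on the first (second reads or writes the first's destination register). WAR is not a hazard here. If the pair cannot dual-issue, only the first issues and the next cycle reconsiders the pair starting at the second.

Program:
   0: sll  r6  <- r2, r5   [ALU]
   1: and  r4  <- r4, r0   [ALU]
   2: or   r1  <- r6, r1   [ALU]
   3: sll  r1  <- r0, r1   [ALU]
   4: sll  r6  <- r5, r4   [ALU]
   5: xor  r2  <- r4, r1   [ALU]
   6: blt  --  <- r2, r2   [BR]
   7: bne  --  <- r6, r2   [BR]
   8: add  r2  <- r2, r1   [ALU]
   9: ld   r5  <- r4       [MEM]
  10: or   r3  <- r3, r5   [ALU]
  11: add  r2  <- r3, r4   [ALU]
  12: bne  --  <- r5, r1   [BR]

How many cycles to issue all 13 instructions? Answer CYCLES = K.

CYCLES = 9

  cy0 -> i0,i1 (sll.ALU;and.ALU) dual
  cy1 -> i2 (or.ALU) RAW+WAW r1
  cy2 -> i3,i4 (sll.ALU;sll.ALU) dual
  cy3 -> i5 (xor.ALU) RAW r2
  cy4 -> i6 (blt.BR) no-port BR/BR
  cy5 -> i7,i8 (bne.BR;add.ALU) dual
  cy6 -> i9 (ld.MEM) RAW r5
  cy7 -> i10 (or.ALU) RAW r3
  cy8 -> i11,i12 (add.ALU;bne.BR) dual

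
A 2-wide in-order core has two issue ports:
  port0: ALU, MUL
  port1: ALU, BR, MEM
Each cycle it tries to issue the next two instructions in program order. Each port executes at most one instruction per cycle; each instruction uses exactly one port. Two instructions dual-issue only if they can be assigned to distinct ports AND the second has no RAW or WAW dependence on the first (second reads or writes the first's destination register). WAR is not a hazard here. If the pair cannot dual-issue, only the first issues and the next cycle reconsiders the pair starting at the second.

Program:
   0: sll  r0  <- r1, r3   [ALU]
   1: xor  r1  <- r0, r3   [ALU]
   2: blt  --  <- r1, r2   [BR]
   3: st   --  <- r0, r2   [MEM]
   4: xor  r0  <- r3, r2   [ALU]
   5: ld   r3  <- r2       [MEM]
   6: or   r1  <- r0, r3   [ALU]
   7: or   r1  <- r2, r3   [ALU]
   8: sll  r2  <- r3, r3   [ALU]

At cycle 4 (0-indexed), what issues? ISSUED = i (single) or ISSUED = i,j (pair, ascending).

0. sll.ALU @i0  | RAW r0
1. xor.ALU @i1  | RAW r1
2. blt.BR @i2  | no-port BR/MEM
3. st.MEM+xor.ALU @i3+i4  | dual
4. ld.MEM @i5  | RAW r3
5. or.ALU @i6  | WAW r1
6. or.ALU+sll.ALU @i7+i8  | dual

ISSUED = 5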